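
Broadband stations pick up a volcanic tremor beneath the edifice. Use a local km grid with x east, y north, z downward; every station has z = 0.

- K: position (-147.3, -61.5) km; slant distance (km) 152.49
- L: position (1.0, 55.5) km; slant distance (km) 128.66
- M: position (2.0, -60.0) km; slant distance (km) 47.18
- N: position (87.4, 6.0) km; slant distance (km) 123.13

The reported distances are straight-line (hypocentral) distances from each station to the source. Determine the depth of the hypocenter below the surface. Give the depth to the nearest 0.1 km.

46.8 km

Each station gives a sphere (x−x_i)² + (y−y_i)² + z² = d_i² (stations at z=0).
Subtracting the K sphere from L and M: z² cancels, leaving linear equations in x and y:
296.6 x + 234.0 y = -15698.49
298.6 x + 3.0 y = -848.29
Solving: x ≈ -2.195, y ≈ -64.306 km (keep extra digits for the depth step; rounded: -2.2, -64.3).
Then from the K sphere: z² = 152.49² − (x + 147.3)² − (y + 61.5)² with x = -2.195, y = -64.306, so z ≈ 46.796 ≈ 46.8 km.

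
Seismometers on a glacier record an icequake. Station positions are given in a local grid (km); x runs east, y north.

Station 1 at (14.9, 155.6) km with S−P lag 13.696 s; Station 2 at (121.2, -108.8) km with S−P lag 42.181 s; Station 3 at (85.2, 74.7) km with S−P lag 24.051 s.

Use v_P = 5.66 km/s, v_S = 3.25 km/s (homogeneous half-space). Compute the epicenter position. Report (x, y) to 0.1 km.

(-87.8, 136.1)

Distance from S−P lag: d = Δt · v_P v_S / (v_P − v_S) = Δt · (5.66·3.25)/(5.66−3.25) ≈ 7.6328·Δt.
So d_Station 1 = 104.54, d_Station 2 = 321.96, d_Station 3 = 183.58 km.
Circle about each station: (x − 14.9)² + (y − 155.6)² = 104.54²; (x − 121.2)² + (y + 108.8)² = 321.96²; (x − 85.2)² + (y − 74.7)² = 183.58².
Subtracting the Station 1 equation from the Station 2 and Station 3 equations removes the quadratic terms:
212.6 x − 528.8 y = -90636.12
140.6 x − 161.8 y = -34367.24
Solving the 2×2 system: x ≈ -87.8, y ≈ 136.1 km.
Check against Station 1 (with the unrounded x, y): √((x − 14.9)²+(y − 155.6)²) = 104.56 ≈ 104.54 km. ✓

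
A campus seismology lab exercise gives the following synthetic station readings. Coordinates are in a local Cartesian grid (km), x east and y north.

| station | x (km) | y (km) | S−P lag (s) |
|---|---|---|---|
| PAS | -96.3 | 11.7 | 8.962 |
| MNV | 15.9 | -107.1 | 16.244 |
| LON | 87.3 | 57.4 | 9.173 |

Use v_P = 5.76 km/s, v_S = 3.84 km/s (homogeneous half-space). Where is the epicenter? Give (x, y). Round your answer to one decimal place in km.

Distance from S−P lag: d = Δt · v_P v_S / (v_P − v_S) = Δt · (5.76·3.84)/(5.76−3.84) ≈ 11.5200·Δt.
So d_PAS = 103.24, d_MNV = 187.13, d_LON = 105.67 km.
Circle about each station: (x + 96.3)² + (y − 11.7)² = 103.24²; (x − 15.9)² + (y + 107.1)² = 187.13²; (x − 87.3)² + (y − 57.4)² = 105.67².
Subtracting the PAS equation from the MNV and LON equations removes the quadratic terms:
224.4 x − 237.6 y = -22046.50
367.2 x + 91.4 y = 997.82
Solving the 2×2 system: x ≈ -16.5, y ≈ 77.2 km.
Check against PAS (with the unrounded x, y): √((x + 96.3)²+(y − 11.7)²) = 103.24 ≈ 103.24 km. ✓

(-16.5, 77.2)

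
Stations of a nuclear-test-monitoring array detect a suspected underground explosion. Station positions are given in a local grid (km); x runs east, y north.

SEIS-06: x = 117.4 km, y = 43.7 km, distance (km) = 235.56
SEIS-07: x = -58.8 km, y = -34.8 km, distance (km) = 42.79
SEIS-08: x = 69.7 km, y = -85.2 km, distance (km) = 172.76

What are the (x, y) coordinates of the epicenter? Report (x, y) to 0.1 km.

Circle about each station: (x − 117.4)² + (y − 43.7)² = 235.56²; (x + 58.8)² + (y + 34.8)² = 42.79²; (x − 69.7)² + (y + 85.2)² = 172.76².
Subtracting the SEIS-06 equation from the SEIS-07 and SEIS-08 equations removes the quadratic terms:
-352.4 x − 157.0 y = 42633.56
-95.4 x − 257.8 y = 22067.18
Solving the 2×2 system: x ≈ -99.2, y ≈ -48.9 km.

(-99.2, -48.9)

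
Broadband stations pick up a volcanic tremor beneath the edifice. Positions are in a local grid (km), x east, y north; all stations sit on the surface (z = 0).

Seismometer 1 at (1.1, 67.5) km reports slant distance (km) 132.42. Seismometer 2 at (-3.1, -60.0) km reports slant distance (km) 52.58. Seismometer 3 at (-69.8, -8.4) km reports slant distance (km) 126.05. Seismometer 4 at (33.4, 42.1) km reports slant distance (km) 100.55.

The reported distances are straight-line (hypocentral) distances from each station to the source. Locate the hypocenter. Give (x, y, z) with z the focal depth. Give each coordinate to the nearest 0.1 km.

(45.3, -55.7, 20.1)

Each station gives a sphere (x−x_i)² + (y−y_i)² + z² = d_i² (stations at z=0).
Subtracting the Seismometer 1 sphere from Seismometer 2 and Seismometer 3: z² cancels, leaving linear equations in x and y:
-8.4 x − 255.0 y = 13822.55
-141.8 x − 151.8 y = 2031.59
Solving: x ≈ 45.299, y ≈ -55.698 km (keep extra digits for the depth step; rounded: 45.3, -55.7).
Then from the Seismometer 1 sphere: z² = 132.42² − (x − 1.1)² − (y − 67.5)² with x = 45.299, y = -55.698, so z ≈ 20.094 ≈ 20.1 km.
Check against Seismometer 4 (with the unrounded solution): distance 100.55 ≈ 100.55 km. ✓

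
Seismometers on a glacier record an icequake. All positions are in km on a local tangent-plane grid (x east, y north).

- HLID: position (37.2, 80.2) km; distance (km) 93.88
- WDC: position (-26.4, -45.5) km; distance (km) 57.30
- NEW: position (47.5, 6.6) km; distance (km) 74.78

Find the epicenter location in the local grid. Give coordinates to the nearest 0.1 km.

-27.1 km east, 11.8 km north

Circle about each station: (x − 37.2)² + (y − 80.2)² = 93.88²; (x + 26.4)² + (y + 45.5)² = 57.30²; (x − 47.5)² + (y − 6.6)² = 74.78².
Subtracting pairs of circle equations eliminates x²+y² and gives linear equations (the radical axes):
-127.2 x − 251.4 y = 481.49
20.6 x − 147.2 y = -2294.66
Solving the 2×2 system: x ≈ -27.1, y ≈ 11.8 km.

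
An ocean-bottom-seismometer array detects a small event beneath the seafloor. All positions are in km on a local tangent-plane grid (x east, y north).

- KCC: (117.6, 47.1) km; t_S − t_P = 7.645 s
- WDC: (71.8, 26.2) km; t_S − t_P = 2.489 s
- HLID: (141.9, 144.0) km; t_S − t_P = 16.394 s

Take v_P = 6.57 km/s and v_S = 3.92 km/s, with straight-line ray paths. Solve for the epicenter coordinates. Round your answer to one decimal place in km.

Distance from S−P lag: d = Δt · v_P v_S / (v_P − v_S) = Δt · (6.57·3.92)/(6.57−3.92) ≈ 9.7186·Δt.
So d_KCC = 74.30, d_WDC = 24.19, d_HLID = 159.33 km.
Circle about each station: (x − 117.6)² + (y − 47.1)² = 74.30²; (x − 71.8)² + (y − 26.2)² = 24.19²; (x − 141.9)² + (y − 144.0)² = 159.33².
Subtracting pairs of circle equations eliminates x²+y² and gives linear equations (the radical axes):
-91.6 x − 41.8 y = -5271.16
48.6 x + 193.8 y = 4957.88
Solving the 2×2 system: x ≈ 51.8, y ≈ 12.6 km.

x ≈ 51.8 km, y ≈ 12.6 km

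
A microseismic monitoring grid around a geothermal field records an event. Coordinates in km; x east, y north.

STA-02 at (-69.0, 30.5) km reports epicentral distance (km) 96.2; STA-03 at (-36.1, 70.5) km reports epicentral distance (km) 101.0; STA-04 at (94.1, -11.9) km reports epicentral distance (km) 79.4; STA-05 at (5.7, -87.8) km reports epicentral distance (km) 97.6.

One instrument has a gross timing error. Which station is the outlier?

Solve using three stations at a time. Using STA-02, STA-03, STA-04 (subtract circle equations pairwise → linear system) gives (x, y) ≈ (14.8, -16.7).
Distances from that point to each station vs reported:
  STA-02: calculated 96.2 vs reported 96.2 → residual 0.0 km
  STA-03: calculated 101.0 vs reported 101.0 → residual 0.0 km
  STA-04: calculated 79.4 vs reported 79.4 → residual 0.0 km
  STA-05: calculated 71.6 vs reported 97.6 → residual 26.0 km
STA-02, STA-03, STA-04 are mutually consistent (residuals ≈ 0); STA-05 is off by 26.0 km.

STA-05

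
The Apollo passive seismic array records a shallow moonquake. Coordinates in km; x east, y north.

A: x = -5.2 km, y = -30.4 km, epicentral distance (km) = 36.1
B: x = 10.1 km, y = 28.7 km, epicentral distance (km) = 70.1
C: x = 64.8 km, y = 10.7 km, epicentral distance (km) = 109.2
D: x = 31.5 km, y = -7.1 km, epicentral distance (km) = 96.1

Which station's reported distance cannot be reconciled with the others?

D

Solve using three stations at a time. Using A, B, C (subtract circle equations pairwise → linear system) gives (x, y) ≈ (-39.8, -20.4).
Distances from that point to each station vs reported:
  A: calculated 36.0 vs reported 36.1 → residual 0.1 km
  B: calculated 70.1 vs reported 70.1 → residual 0.0 km
  C: calculated 109.2 vs reported 109.2 → residual 0.0 km
  D: calculated 72.6 vs reported 96.1 → residual 23.5 km
A, B, C are mutually consistent (residuals ≈ 0); D is off by 23.5 km.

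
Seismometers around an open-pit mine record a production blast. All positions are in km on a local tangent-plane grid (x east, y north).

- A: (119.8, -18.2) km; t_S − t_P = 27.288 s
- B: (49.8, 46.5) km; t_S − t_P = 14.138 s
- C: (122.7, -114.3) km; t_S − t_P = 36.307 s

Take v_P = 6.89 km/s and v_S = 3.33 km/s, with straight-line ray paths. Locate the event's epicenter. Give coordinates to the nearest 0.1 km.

-41.1 km east, 52.8 km north

Distance from S−P lag: d = Δt · v_P v_S / (v_P − v_S) = Δt · (6.89·3.33)/(6.89−3.33) ≈ 6.4449·Δt.
So d_A = 175.87, d_B = 91.12, d_C = 233.99 km.
Circle about each station: (x − 119.8)² + (y + 18.2)² = 175.87²; (x − 49.8)² + (y − 46.5)² = 91.12²; (x − 122.7)² + (y + 114.3)² = 233.99².
Subtracting pairs of circle equations eliminates x²+y² and gives linear equations (the radical axes):
-140.0 x + 129.4 y = 12586.41
5.8 x − 192.2 y = -10384.56
Solving the 2×2 system: x ≈ -41.1, y ≈ 52.8 km.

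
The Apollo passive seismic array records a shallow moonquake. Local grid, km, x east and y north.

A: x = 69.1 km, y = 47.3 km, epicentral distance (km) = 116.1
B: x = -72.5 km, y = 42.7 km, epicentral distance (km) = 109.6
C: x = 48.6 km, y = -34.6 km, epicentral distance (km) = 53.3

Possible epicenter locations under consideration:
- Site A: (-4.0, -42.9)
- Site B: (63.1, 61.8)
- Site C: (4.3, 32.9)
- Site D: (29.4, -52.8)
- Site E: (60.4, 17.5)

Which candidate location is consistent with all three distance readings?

For each candidate, compare |candidate − station| to the reported distance:
Site A: residuals A 0.0, B 0.0, C 0.0 → max 0.0 km
Site B: residuals A 100.4, B 27.3, C 44.2 → max 100.4 km
Site C: residuals A 49.7, B 32.2, C 27.4 → max 49.7 km
Site D: residuals A 8.4, B 30.1, C 26.8 → max 30.1 km
Site E: residuals A 85.1, B 25.7, C 0.1 → max 85.1 km
Only Site A has all residuals ≈ 0.

Site A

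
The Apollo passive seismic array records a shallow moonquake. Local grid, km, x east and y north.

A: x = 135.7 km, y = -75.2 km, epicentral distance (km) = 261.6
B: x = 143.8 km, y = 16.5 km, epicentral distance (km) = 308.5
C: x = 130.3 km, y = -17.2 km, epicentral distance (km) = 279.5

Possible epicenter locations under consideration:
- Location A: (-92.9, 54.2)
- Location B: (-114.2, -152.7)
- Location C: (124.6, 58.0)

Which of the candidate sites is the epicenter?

For each candidate, compare |candidate − station| to the reported distance:
Location A: residuals A 1.1, B 68.8, C 45.2 → max 68.8 km
Location B: residuals A 0.0, B 0.0, C 0.0 → max 0.0 km
Location C: residuals A 127.9, B 262.8, C 204.1 → max 262.8 km
Only Location B has all residuals ≈ 0.

Location B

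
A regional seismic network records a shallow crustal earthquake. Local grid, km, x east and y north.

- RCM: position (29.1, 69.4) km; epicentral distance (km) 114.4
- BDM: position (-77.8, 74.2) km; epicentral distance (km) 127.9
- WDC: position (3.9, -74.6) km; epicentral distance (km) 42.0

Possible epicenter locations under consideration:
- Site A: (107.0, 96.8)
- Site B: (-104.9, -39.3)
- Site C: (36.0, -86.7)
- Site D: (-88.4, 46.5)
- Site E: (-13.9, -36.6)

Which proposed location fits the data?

Site E

For each candidate, compare |candidate − station| to the reported distance:
Site A: residuals RCM 31.8, BDM 58.3, WDC 158.0 → max 158.0 km
Site B: residuals RCM 58.1, BDM 11.2, WDC 72.4 → max 72.4 km
Site C: residuals RCM 41.9, BDM 69.2, WDC 7.7 → max 69.2 km
Site D: residuals RCM 5.3, BDM 98.2, WDC 110.3 → max 110.3 km
Site E: residuals RCM 0.0, BDM 0.0, WDC 0.0 → max 0.0 km
Only Site E has all residuals ≈ 0.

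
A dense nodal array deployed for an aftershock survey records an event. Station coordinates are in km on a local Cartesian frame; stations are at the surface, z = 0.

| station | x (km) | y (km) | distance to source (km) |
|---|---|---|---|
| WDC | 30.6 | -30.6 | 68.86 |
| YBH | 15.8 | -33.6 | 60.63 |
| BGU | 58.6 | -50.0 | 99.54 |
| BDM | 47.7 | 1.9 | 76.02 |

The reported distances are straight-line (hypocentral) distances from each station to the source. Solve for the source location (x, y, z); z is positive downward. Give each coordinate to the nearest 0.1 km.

Each station gives a sphere (x−x_i)² + (y−y_i)² + z² = d_i² (stations at z=0).
Subtracting the WDC sphere from YBH and BGU: z² cancels, leaving linear equations in x and y:
-29.6 x − 6.0 y = 571.58
56.0 x − 38.8 y = -1105.27
Solving: x ≈ -19.407, y ≈ 0.477 km (keep extra digits for the depth step; rounded: -19.4, 0.5).
Then from the WDC sphere: z² = 68.86² − (x − 30.6)² − (y + 30.6)² with x = -19.407, y = 0.477, so z ≈ 35.710 ≈ 35.7 km.
Check against BDM (with the unrounded solution): distance 76.03 ≈ 76.02 km. ✓

x ≈ -19.4 km, y ≈ 0.5 km, depth ≈ 35.7 km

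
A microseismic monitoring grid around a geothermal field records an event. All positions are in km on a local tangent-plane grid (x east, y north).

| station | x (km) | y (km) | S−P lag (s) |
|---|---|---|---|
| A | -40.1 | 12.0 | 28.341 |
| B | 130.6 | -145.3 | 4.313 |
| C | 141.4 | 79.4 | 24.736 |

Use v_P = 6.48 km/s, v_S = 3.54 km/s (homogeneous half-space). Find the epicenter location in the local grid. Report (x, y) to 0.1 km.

Distance from S−P lag: d = Δt · v_P v_S / (v_P − v_S) = Δt · (6.48·3.54)/(6.48−3.54) ≈ 7.8024·Δt.
So d_A = 221.13, d_B = 33.65, d_C = 193.00 km.
Circle about each station: (x + 40.1)² + (y − 12.0)² = 221.13²; (x − 130.6)² + (y + 145.3)² = 33.65²; (x − 141.4)² + (y − 79.4)² = 193.00².
Subtracting pairs of circle equations eliminates x²+y² and gives linear equations (the radical axes):
341.4 x − 314.6 y = 84182.59
363.0 x + 134.8 y = 36195.79
Solving the 2×2 system: x ≈ 141.9, y ≈ -113.6 km.
Check against A (with the unrounded x, y): √((x + 40.1)²+(y − 12.0)²) = 221.13 ≈ 221.13 km. ✓

141.9 km east, -113.6 km north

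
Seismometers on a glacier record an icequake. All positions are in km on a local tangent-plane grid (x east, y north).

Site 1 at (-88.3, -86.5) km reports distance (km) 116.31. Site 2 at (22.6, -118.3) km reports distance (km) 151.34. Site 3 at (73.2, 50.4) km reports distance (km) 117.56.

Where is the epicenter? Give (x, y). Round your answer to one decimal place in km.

Circle about each station: (x + 88.3)² + (y + 86.5)² = 116.31²; (x − 22.6)² + (y + 118.3)² = 151.34²; (x − 73.2)² + (y − 50.4)² = 117.56².
Subtracting pairs of circle equations eliminates x²+y² and gives linear equations (the radical axes):
221.8 x − 63.6 y = -10149.27
323.0 x + 273.8 y = -7673.08
Solving the 2×2 system: x ≈ -40.2, y ≈ 19.4 km.

x ≈ -40.2 km, y ≈ 19.4 km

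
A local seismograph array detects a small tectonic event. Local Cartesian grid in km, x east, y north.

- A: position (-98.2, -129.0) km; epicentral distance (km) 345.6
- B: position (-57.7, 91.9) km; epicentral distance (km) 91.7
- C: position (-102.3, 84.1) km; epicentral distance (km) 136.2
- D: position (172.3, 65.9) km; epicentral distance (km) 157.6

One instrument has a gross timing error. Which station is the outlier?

Solve using three stations at a time. Using B, C, D (subtract circle equations pairwise → linear system) gives (x, y) ≈ (27.0, 126.5).
Distances from that point to each station vs reported:
  A: calculated 284.5 vs reported 345.6 → residual 61.1 km
  B: calculated 91.5 vs reported 91.7 → residual 0.2 km
  C: calculated 136.0 vs reported 136.2 → residual 0.2 km
  D: calculated 157.5 vs reported 157.6 → residual 0.1 km
B, C, D are mutually consistent (residuals ≈ 0); A is off by 61.1 km.

A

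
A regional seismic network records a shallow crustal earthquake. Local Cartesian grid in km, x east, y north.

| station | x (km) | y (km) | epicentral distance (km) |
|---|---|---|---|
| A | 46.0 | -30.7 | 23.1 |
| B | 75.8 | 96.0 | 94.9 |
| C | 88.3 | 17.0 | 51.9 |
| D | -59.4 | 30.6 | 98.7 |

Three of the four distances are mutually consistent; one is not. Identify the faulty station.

Solve using three stations at a time. Using B, C, D (subtract circle equations pairwise → linear system) gives (x, y) ≈ (37.0, 9.4).
Distances from that point to each station vs reported:
  A: calculated 41.1 vs reported 23.1 → residual 18.0 km
  B: calculated 94.9 vs reported 94.9 → residual 0.0 km
  C: calculated 51.9 vs reported 51.9 → residual 0.0 km
  D: calculated 98.7 vs reported 98.7 → residual 0.0 km
B, C, D are mutually consistent (residuals ≈ 0); A is off by 18.0 km.

A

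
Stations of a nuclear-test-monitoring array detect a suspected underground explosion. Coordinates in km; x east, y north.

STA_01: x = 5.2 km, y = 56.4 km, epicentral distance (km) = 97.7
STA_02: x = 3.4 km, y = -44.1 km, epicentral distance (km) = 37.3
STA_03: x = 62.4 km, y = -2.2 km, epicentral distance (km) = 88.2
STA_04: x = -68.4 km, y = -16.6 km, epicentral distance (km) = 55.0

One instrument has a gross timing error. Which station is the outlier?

STA_02

Solve using three stations at a time. Using STA_01, STA_03, STA_04 (subtract circle equations pairwise → linear system) gives (x, y) ≈ (-18.0, -38.5).
Distances from that point to each station vs reported:
  STA_01: calculated 97.7 vs reported 97.7 → residual 0.0 km
  STA_02: calculated 22.1 vs reported 37.3 → residual 15.2 km
  STA_03: calculated 88.2 vs reported 88.2 → residual 0.0 km
  STA_04: calculated 55.0 vs reported 55.0 → residual 0.0 km
STA_01, STA_03, STA_04 are mutually consistent (residuals ≈ 0); STA_02 is off by 15.2 km.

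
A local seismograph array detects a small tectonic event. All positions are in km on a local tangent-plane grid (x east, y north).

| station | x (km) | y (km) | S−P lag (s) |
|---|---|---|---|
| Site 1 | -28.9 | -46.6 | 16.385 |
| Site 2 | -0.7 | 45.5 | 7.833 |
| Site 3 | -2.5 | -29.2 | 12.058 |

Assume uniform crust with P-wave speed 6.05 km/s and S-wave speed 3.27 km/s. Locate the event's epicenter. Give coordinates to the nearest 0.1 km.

(54.1, 35.3)

Distance from S−P lag: d = Δt · v_P v_S / (v_P − v_S) = Δt · (6.05·3.27)/(6.05−3.27) ≈ 7.1164·Δt.
So d_Site 1 = 116.60, d_Site 2 = 55.74, d_Site 3 = 85.81 km.
Circle about each station: (x + 28.9)² + (y + 46.6)² = 116.60²; (x + 0.7)² + (y − 45.5)² = 55.74²; (x + 2.5)² + (y + 29.2)² = 85.81².
Subtracting the Site 1 equation from the Site 2 and Site 3 equations removes the quadratic terms:
56.4 x + 184.2 y = 9552.58
52.8 x + 34.8 y = 4084.32
Solving the 2×2 system: x ≈ 54.1, y ≈ 35.3 km.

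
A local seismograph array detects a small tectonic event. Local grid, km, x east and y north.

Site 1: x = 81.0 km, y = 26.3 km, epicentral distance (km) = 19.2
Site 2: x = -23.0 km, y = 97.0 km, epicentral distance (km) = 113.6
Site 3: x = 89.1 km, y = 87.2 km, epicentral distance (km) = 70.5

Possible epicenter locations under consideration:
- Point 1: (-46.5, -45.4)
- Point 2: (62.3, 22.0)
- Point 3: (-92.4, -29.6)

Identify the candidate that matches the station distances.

Point 2

For each candidate, compare |candidate − station| to the reported distance:
Point 1: residuals Site 1 127.1, Site 2 30.7, Site 3 119.2 → max 127.1 km
Point 2: residuals Site 1 0.0, Site 2 0.0, Site 3 0.0 → max 0.0 km
Point 3: residuals Site 1 163.0, Site 2 30.8, Site 3 145.3 → max 163.0 km
Only Point 2 has all residuals ≈ 0.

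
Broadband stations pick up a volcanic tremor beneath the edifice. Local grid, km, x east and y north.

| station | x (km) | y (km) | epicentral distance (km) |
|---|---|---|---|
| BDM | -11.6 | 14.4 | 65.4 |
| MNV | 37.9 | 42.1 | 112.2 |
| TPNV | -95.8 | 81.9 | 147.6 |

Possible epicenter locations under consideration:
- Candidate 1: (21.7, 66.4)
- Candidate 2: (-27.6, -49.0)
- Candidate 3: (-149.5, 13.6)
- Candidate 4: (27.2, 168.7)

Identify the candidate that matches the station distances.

Candidate 2

For each candidate, compare |candidate − station| to the reported distance:
Candidate 1: residuals BDM 3.7, MNV 83.0, TPNV 29.1 → max 83.0 km
Candidate 2: residuals BDM 0.0, MNV 0.0, TPNV 0.0 → max 0.0 km
Candidate 3: residuals BDM 72.5, MNV 77.4, TPNV 60.7 → max 77.4 km
Candidate 4: residuals BDM 93.7, MNV 14.9, TPNV 2.9 → max 93.7 km
Only Candidate 2 has all residuals ≈ 0.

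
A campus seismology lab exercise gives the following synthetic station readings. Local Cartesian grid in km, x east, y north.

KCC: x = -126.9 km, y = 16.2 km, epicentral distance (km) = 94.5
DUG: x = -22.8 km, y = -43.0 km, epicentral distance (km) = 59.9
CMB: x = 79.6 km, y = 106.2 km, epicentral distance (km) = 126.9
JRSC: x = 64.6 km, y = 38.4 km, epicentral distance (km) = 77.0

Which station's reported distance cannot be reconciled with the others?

Solve using three stations at a time. Using DUG, CMB, JRSC (subtract circle equations pairwise → linear system) gives (x, y) ≈ (-8.7, 15.2).
Distances from that point to each station vs reported:
  KCC: calculated 118.2 vs reported 94.5 → residual 23.7 km
  DUG: calculated 59.8 vs reported 59.9 → residual 0.1 km
  CMB: calculated 126.9 vs reported 126.9 → residual 0.0 km
  JRSC: calculated 76.9 vs reported 77.0 → residual 0.1 km
DUG, CMB, JRSC are mutually consistent (residuals ≈ 0); KCC is off by 23.7 km.

KCC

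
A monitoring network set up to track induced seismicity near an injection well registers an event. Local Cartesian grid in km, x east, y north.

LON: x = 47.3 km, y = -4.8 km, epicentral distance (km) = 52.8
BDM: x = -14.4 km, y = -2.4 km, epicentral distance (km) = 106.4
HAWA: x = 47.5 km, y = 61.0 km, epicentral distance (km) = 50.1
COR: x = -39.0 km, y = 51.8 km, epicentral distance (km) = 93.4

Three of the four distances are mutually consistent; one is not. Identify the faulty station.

Solve using three stations at a time. Using LON, BDM, HAWA (subtract circle equations pairwise → linear system) gives (x, y) ≈ (86.9, 30.1).
Distances from that point to each station vs reported:
  LON: calculated 52.8 vs reported 52.8 → residual 0.0 km
  BDM: calculated 106.4 vs reported 106.4 → residual 0.0 km
  HAWA: calculated 50.1 vs reported 50.1 → residual 0.0 km
  COR: calculated 127.8 vs reported 93.4 → residual 34.4 km
LON, BDM, HAWA are mutually consistent (residuals ≈ 0); COR is off by 34.4 km.

COR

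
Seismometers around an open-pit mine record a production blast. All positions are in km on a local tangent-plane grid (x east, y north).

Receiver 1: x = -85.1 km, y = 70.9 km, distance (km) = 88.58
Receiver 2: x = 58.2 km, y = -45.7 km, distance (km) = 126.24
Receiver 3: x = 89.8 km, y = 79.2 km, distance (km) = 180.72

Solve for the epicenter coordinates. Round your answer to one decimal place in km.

(-64.3, -15.2)

Circle about each station: (x + 85.1)² + (y − 70.9)² = 88.58²; (x − 58.2)² + (y + 45.7)² = 126.24²; (x − 89.8)² + (y − 79.2)² = 180.72².
Subtracting the Receiver 1 equation from the Receiver 2 and Receiver 3 equations removes the quadratic terms:
286.6 x − 233.2 y = -14883.21
349.8 x + 16.6 y = -22745.44
Solving the 2×2 system: x ≈ -64.3, y ≈ -15.2 km.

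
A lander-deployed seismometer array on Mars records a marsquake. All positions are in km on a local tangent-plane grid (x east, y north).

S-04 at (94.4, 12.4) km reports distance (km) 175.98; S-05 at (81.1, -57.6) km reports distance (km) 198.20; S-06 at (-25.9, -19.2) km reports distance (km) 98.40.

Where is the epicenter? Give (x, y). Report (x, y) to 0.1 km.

x ≈ -72.8 km, y ≈ 67.3 km

Circle about each station: (x − 94.4)² + (y − 12.4)² = 175.98²; (x − 81.1)² + (y + 57.6)² = 198.20²; (x + 25.9)² + (y + 19.2)² = 98.40².
Subtracting the S-04 equation from the S-05 and S-06 equations removes the quadratic terms:
-26.6 x − 140.0 y = -7484.43
-240.6 x − 63.2 y = 13260.73
Solving the 2×2 system: x ≈ -72.8, y ≈ 67.3 km.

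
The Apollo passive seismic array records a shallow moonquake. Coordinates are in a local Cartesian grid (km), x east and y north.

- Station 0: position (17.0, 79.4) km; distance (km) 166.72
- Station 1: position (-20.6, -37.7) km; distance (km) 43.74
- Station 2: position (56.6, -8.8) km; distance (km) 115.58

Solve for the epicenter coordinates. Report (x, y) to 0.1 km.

x ≈ -35.3 km, y ≈ -78.9 km

Circle about each station: (x − 17.0)² + (y − 79.4)² = 166.72²; (x + 20.6)² + (y + 37.7)² = 43.74²; (x − 56.6)² + (y + 8.8)² = 115.58².
Subtracting pairs of circle equations eliminates x²+y² and gives linear equations (the radical axes):
-75.2 x − 234.2 y = 21134.66
79.2 x − 176.4 y = 11124.46
Solving the 2×2 system: x ≈ -35.3, y ≈ -78.9 km.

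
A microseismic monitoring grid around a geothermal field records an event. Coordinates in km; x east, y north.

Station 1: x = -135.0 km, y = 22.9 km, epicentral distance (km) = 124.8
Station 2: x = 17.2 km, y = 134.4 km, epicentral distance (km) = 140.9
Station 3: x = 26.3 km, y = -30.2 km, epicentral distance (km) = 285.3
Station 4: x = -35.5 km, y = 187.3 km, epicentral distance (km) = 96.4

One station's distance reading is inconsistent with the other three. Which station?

Station 3

Solve using three stations at a time. Using Station 1, Station 2, Station 4 (subtract circle equations pairwise → linear system) gives (x, y) ≈ (-123.1, 147.1).
Distances from that point to each station vs reported:
  Station 1: calculated 124.8 vs reported 124.8 → residual 0.0 km
  Station 2: calculated 140.9 vs reported 140.9 → residual 0.0 km
  Station 3: calculated 231.9 vs reported 285.3 → residual 53.4 km
  Station 4: calculated 96.4 vs reported 96.4 → residual 0.0 km
Station 1, Station 2, Station 4 are mutually consistent (residuals ≈ 0); Station 3 is off by 53.4 km.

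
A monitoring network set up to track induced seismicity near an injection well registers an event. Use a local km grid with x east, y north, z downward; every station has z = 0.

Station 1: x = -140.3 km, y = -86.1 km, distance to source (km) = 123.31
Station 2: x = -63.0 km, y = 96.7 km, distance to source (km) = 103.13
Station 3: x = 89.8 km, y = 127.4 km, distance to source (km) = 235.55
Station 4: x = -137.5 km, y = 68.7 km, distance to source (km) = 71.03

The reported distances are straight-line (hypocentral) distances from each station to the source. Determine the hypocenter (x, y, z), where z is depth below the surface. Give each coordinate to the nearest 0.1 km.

(-115.6, 23.7, 50.4)

Each station gives a sphere (x−x_i)² + (y−y_i)² + z² = d_i² (stations at z=0).
Subtracting the Station 1 sphere from Station 2 and Station 3: z² cancels, leaving linear equations in x and y:
154.6 x + 365.6 y = -9207.85
460.2 x + 427.0 y = -43080.95
Solving: x ≈ -115.603, y ≈ 23.699 km (keep extra digits for the depth step; rounded: -115.6, 23.7).
Then from the Station 1 sphere: z² = 123.31² − (x + 140.3)² − (y + 86.1)² with x = -115.603, y = 23.699, so z ≈ 50.394 ≈ 50.4 km.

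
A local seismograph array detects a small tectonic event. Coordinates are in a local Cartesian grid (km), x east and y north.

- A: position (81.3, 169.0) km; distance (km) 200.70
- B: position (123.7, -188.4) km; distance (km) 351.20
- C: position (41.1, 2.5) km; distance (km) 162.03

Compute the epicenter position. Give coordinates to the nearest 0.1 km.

-99.8 km east, 82.5 km north

Circle about each station: (x − 81.3)² + (y − 169.0)² = 200.70²; (x − 123.7)² + (y + 188.4)² = 351.20²; (x − 41.1)² + (y − 2.5)² = 162.03².
Subtracting the A equation from the B and C equations removes the quadratic terms:
84.8 x − 714.8 y = -67435.39
-80.4 x − 333.0 y = -19448.46
Solving the 2×2 system: x ≈ -99.8, y ≈ 82.5 km.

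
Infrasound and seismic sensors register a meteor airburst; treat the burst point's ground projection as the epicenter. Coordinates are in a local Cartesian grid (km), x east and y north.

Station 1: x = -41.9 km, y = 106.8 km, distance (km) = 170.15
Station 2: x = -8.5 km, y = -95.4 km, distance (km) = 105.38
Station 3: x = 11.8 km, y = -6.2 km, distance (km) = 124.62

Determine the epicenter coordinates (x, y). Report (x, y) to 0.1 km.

(-104.3, -51.5)

Circle about each station: (x + 41.9)² + (y − 106.8)² = 170.15²; (x + 8.5)² + (y + 95.4)² = 105.38²; (x − 11.8)² + (y + 6.2)² = 124.62².
Subtracting the Station 1 equation from the Station 2 and Station 3 equations removes the quadratic terms:
66.8 x − 404.4 y = 13857.64
107.4 x − 226.0 y = 436.71
Solving the 2×2 system: x ≈ -104.3, y ≈ -51.5 km.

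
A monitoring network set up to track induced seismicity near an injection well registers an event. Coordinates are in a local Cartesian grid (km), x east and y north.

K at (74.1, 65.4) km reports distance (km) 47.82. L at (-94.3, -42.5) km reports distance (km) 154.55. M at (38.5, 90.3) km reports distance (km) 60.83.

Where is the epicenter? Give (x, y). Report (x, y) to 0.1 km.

x ≈ 42.4 km, y ≈ 29.6 km

Circle about each station: (x − 74.1)² + (y − 65.4)² = 47.82²; (x + 94.3)² + (y + 42.5)² = 154.55²; (x − 38.5)² + (y − 90.3)² = 60.83².
Subtracting pairs of circle equations eliminates x²+y² and gives linear equations (the radical axes):
-336.8 x − 215.8 y = -20668.18
-71.2 x + 49.8 y = -1545.17
Solving the 2×2 system: x ≈ 42.4, y ≈ 29.6 km.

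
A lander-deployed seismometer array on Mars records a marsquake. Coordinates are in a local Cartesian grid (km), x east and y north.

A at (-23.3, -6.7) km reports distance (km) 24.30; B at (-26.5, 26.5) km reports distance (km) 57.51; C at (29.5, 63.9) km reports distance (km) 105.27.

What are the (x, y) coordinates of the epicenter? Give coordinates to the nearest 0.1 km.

Circle about each station: (x + 23.3)² + (y + 6.7)² = 24.30²; (x + 26.5)² + (y − 26.5)² = 57.51²; (x − 29.5)² + (y − 63.9)² = 105.27².
Subtracting the A equation from the B and C equations removes the quadratic terms:
-6.4 x + 66.4 y = -1900.19
105.6 x + 141.2 y = -6125.60
Solving the 2×2 system: x ≈ -17.5, y ≈ -30.3 km.
Check against A (with the unrounded x, y): √((x + 23.3)²+(y + 6.7)²) = 24.31 ≈ 24.30 km. ✓

x ≈ -17.5 km, y ≈ -30.3 km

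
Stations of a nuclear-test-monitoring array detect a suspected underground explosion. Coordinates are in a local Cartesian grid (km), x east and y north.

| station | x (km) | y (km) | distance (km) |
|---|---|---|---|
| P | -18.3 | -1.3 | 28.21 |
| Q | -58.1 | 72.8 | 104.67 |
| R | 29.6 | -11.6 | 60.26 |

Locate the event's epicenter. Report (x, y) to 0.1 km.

(-28.5, -27.6)

Circle about each station: (x + 18.3)² + (y + 1.3)² = 28.21²; (x + 58.1)² + (y − 72.8)² = 104.67²; (x − 29.6)² + (y + 11.6)² = 60.26².
Subtracting pairs of circle equations eliminates x²+y² and gives linear equations (the radical axes):
-79.6 x + 148.2 y = -1821.13
95.8 x − 20.6 y = -2161.32
Solving the 2×2 system: x ≈ -28.5, y ≈ -27.6 km.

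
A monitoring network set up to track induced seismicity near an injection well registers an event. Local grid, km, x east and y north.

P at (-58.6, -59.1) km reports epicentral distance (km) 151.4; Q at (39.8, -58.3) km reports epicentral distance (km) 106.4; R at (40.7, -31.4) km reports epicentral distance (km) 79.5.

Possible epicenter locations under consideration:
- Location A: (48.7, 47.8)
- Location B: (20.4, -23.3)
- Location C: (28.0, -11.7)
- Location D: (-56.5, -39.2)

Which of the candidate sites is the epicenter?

For each candidate, compare |candidate − station| to the reported distance:
Location A: residuals P 0.1, Q 0.1, R 0.1 → max 0.1 km
Location B: residuals P 64.7, Q 66.4, R 57.6 → max 66.4 km
Location C: residuals P 52.7, Q 58.3, R 56.1 → max 58.3 km
Location D: residuals P 131.4, Q 8.2, R 18.0 → max 131.4 km
Only Location A has all residuals ≈ 0.

Location A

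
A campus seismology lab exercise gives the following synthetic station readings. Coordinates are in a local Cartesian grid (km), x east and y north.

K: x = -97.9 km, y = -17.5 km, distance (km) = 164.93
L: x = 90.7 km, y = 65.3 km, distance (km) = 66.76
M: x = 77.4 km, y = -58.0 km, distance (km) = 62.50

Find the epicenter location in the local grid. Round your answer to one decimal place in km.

Circle about each station: (x + 97.9)² + (y + 17.5)² = 164.93²; (x − 90.7)² + (y − 65.3)² = 66.76²; (x − 77.4)² + (y + 58.0)² = 62.50².
Subtracting pairs of circle equations eliminates x²+y² and gives linear equations (the radical axes):
377.2 x + 165.6 y = 25344.93
350.6 x − 81.0 y = 22759.75
Solving the 2×2 system: x ≈ 65.7, y ≈ 3.4 km.

(65.7, 3.4)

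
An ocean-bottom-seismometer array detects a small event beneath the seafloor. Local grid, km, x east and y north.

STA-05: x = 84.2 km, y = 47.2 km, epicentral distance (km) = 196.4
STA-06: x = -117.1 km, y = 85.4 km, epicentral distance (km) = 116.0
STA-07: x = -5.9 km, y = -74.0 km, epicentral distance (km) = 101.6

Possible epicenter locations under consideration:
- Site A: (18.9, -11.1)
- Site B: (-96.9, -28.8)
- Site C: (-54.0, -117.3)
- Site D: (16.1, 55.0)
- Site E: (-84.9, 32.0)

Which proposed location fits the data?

For each candidate, compare |candidate − station| to the reported distance:
Site A: residuals STA-05 108.9, STA-06 50.8, STA-07 34.0 → max 108.9 km
Site B: residuals STA-05 0.0, STA-06 0.0, STA-07 0.0 → max 0.0 km
Site C: residuals STA-05 18.4, STA-06 96.3, STA-07 36.9 → max 96.3 km
Site D: residuals STA-05 127.9, STA-06 20.6, STA-07 29.3 → max 127.9 km
Site E: residuals STA-05 26.6, STA-06 53.6, STA-07 30.6 → max 53.6 km
Only Site B has all residuals ≈ 0.

Site B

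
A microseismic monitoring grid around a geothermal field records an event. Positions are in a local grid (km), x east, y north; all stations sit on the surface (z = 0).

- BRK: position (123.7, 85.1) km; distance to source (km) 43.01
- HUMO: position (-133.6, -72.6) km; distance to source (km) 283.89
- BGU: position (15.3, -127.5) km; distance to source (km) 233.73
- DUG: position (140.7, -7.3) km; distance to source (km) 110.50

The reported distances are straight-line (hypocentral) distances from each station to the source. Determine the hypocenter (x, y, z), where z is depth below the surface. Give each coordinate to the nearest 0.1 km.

x ≈ 97.6 km, y ≈ 88.6 km, depth ≈ 34.0 km

Each station gives a sphere (x−x_i)² + (y−y_i)² + z² = d_i² (stations at z=0).
Subtracting the BRK sphere from HUMO and BGU: z² cancels, leaving linear equations in x and y:
-514.6 x − 315.4 y = -78167.65
-216.8 x − 425.2 y = -58833.21
Solving: x ≈ 97.593, y ≈ 88.605 km (keep extra digits for the depth step; rounded: 97.6, 88.6).
Then from the BRK sphere: z² = 43.01² − (x − 123.7)² − (y − 85.1)² with x = 97.593, y = 88.605, so z ≈ 34.000 ≈ 34.0 km.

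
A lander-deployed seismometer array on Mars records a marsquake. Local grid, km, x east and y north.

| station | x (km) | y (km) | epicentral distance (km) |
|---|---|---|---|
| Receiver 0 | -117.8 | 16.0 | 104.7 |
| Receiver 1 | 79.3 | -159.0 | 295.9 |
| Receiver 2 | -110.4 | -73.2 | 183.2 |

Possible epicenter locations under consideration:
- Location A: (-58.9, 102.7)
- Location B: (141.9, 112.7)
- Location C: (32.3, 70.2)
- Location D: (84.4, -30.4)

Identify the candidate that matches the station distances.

Location A

For each candidate, compare |candidate − station| to the reported distance:
Location A: residuals Receiver 0 0.1, Receiver 1 0.0, Receiver 2 0.1 → max 0.1 km
Location B: residuals Receiver 0 172.4, Receiver 1 17.1, Receiver 2 130.2 → max 172.4 km
Location C: residuals Receiver 0 54.9, Receiver 1 61.9, Receiver 2 19.1 → max 61.9 km
Location D: residuals Receiver 0 102.8, Receiver 1 167.2, Receiver 2 16.2 → max 167.2 km
Only Location A has all residuals ≈ 0.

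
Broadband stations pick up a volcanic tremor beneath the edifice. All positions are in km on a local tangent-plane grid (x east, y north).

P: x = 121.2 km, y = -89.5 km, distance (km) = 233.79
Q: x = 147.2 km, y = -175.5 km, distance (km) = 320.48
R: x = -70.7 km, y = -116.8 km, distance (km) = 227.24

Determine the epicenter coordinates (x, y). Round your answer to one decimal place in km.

Circle about each station: (x − 121.2)² + (y + 89.5)² = 233.79²; (x − 147.2)² + (y + 175.5)² = 320.48²; (x + 70.7)² + (y + 116.8)² = 227.24².
Subtracting pairs of circle equations eliminates x²+y² and gives linear equations (the radical axes):
52.0 x − 172.0 y = -18281.27
-383.8 x − 54.6 y = -1039.21
Solving the 2×2 system: x ≈ -11.9, y ≈ 102.7 km.

x ≈ -11.9 km, y ≈ 102.7 km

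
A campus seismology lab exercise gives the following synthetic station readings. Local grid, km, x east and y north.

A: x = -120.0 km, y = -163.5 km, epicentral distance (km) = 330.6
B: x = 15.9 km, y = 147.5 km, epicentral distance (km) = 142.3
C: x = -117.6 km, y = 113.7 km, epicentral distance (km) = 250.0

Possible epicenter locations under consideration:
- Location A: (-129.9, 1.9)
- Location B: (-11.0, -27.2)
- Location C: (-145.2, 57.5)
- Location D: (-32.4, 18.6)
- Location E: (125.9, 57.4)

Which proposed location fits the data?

For each candidate, compare |candidate − station| to the reported distance:
Location A: residuals A 164.9, B 63.8, C 137.5 → max 164.9 km
Location B: residuals A 156.1, B 34.5, C 73.3 → max 156.1 km
Location C: residuals A 108.2, B 42.2, C 187.4 → max 187.4 km
Location D: residuals A 128.5, B 4.6, C 122.3 → max 128.5 km
Location E: residuals A 0.0, B 0.1, C 0.1 → max 0.1 km
Only Location E has all residuals ≈ 0.

Location E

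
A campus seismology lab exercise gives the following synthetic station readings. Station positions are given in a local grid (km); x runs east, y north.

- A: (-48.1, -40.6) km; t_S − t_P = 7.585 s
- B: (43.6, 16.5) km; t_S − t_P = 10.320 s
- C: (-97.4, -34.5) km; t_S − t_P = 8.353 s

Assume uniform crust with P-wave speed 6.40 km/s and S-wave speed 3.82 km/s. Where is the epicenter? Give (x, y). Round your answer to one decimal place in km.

Distance from S−P lag: d = Δt · v_P v_S / (v_P − v_S) = Δt · (6.40·3.82)/(6.40−3.82) ≈ 9.4760·Δt.
So d_A = 71.88, d_B = 97.79, d_C = 79.15 km.
Circle about each station: (x + 48.1)² + (y + 40.6)² = 71.88²; (x − 43.6)² + (y − 16.5)² = 97.79²; (x + 97.4)² + (y + 34.5)² = 79.15².
Subtracting the A equation from the B and C equations removes the quadratic terms:
183.4 x + 114.2 y = -6184.91
-98.6 x + 12.2 y = 5617.05
Solving the 2×2 system: x ≈ -53.1, y ≈ 31.1 km.
Check against A (with the unrounded x, y): √((x + 48.1)²+(y + 40.6)²) = 71.92 ≈ 71.88 km. ✓

x ≈ -53.1 km, y ≈ 31.1 km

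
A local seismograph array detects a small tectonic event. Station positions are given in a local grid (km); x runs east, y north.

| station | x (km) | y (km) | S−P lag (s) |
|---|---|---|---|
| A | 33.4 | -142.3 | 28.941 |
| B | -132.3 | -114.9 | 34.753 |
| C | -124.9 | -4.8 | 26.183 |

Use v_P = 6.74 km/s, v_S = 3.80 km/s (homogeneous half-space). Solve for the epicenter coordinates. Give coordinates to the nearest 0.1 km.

(74.2, 106.5)

Distance from S−P lag: d = Δt · v_P v_S / (v_P − v_S) = Δt · (6.74·3.80)/(6.74−3.80) ≈ 8.7116·Δt.
So d_A = 252.12, d_B = 302.75, d_C = 228.09 km.
Circle about each station: (x − 33.4)² + (y + 142.3)² = 252.12²; (x + 132.3)² + (y + 114.9)² = 302.75²; (x + 124.9)² + (y + 4.8)² = 228.09².
Subtracting the A equation from the B and C equations removes the quadratic terms:
-331.4 x + 54.8 y = -18752.62
-316.6 x + 275.0 y = 5797.65
Solving the 2×2 system: x ≈ 74.2, y ≈ 106.5 km.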